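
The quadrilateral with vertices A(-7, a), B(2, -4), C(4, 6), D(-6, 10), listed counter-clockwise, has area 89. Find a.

3

The doubled signed area Σ (x_i y_{i+1} − x_{i+1} y_i) is linear in a.
With a=0 it equals 202; the coefficient of a is -8 (from the two edges through A).
So -8·a + 202 = 2·89 = 178 ⇒ a = 3.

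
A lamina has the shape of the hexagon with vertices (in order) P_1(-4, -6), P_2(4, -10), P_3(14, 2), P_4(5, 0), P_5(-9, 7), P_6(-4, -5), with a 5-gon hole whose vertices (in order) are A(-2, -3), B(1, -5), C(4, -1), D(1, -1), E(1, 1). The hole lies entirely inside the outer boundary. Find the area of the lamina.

142

Outer boundary:
Apply Gauss's area formula: 2A = Σ (x_i·y_{i+1} − x_{i+1}·y_i), indices taken mod 6.
P_1→P_2: (-4)(-10) − (4)(-6) = 64
P_2→P_3: (4)(2) − (14)(-10) = 148
P_3→P_4: (14)(0) − (5)(2) = -10
P_4→P_5: (5)(7) − (-9)(0) = 35
P_5→P_6: (-9)(-5) − (-4)(7) = 73
P_6→P_1: (-4)(-6) − (-4)(-5) = 4
Σ = 314
Area = |Σ|/2 = 157.
Hole:
Σ = (13) + (19) + (-3) + (2) + (-1) = 30
Area = |Σ|/2 = 15.
Net area = 157 − 15 = 142.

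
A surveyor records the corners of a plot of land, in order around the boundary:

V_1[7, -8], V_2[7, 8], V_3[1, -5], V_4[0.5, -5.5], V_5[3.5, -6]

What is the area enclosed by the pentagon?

48.125

Apply the shoelace (surveyor's) formula: 2A = Σ (x_i·y_{i+1} − x_{i+1}·y_i), indices taken mod 5.
Σ = (112) + (-43) + (-3) + (16.25) + (14) = 96.25
Area = |Σ|/2 = 48.125.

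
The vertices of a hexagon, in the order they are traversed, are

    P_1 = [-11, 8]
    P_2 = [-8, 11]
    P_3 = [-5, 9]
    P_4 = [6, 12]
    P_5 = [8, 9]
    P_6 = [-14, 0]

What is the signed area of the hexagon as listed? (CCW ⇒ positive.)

-108

Apply Gauss's area formula: 2A = Σ (x_i·y_{i+1} − x_{i+1}·y_i), indices taken mod 6.
P_1→P_2: (-11)(11) − (-8)(8) = -57
P_2→P_3: (-8)(9) − (-5)(11) = -17
P_3→P_4: (-5)(12) − (6)(9) = -114
P_4→P_5: (6)(9) − (8)(12) = -42
P_5→P_6: (8)(0) − (-14)(9) = 126
P_6→P_1: (-14)(8) − (-11)(0) = -112
Σ = -216
Signed area = Σ/2 = -108 (negative ⇒ clockwise traversal).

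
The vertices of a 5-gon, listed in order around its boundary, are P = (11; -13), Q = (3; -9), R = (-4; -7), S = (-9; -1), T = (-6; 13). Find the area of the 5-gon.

Apply the surveyor's formula: 2A = Σ (x_i·y_{i+1} − x_{i+1}·y_i), indices taken mod 5.
Σ = (-60) + (-57) + (-59) + (-123) + (-65) = -364
Area = |Σ|/2 = 182.

182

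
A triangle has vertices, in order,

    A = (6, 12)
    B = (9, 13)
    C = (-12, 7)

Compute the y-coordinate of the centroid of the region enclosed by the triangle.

Apply the shoelace (surveyor's) formula. First the cross-terms c_i = x_i·y_{i+1} − x_{i+1}·y_i:
  -30, 219, -186  ⇒  2A = 3, A = 1.5.
Then Σ (y_i + y_{i+1})·c_i = 96, so ȳ = 96 / (6·1.5) = 32/3.

32/3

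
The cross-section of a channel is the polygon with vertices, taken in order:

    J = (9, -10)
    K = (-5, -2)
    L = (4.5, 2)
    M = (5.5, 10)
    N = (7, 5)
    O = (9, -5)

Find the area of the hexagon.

Σ = (-68) + (-1) + (34) + (-42.5) + (-80) + (-45) = -202.5
Area = |Σ|/2 = 101.25.

101.25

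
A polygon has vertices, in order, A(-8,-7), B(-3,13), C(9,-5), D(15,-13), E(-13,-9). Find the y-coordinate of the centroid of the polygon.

-929/277

Apply Gauss's area formula. First the cross-terms c_i = x_i·y_{i+1} − x_{i+1}·y_i:
  -125, -102, -42, -304, 19  ⇒  2A = -554, A = -277.
Then Σ (y_i + y_{i+1})·c_i = 5574, so ȳ = 5574 / (6·(-277)) = -929/277.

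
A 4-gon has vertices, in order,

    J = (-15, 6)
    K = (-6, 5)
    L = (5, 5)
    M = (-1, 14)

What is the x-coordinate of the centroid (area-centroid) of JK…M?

-418/111

Apply the surveyor's formula. First the cross-terms c_i = x_i·y_{i+1} − x_{i+1}·y_i:
  -39, -55, 75, 204  ⇒  2A = 185, A = 92.5.
Then Σ (x_i + x_{i+1})·c_i = -2090, so x̄ = -2090 / (6·92.5) = -418/111.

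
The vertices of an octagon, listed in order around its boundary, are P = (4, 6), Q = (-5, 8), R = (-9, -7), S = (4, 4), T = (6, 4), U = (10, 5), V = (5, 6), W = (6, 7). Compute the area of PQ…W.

Apply Gauss's area formula: 2A = Σ (x_i·y_{i+1} − x_{i+1}·y_i), indices taken mod 8.
Cross-terms: 62, 107, -8, -8, -10, 35, -1, 8  ⇒  Σ = 185
Area = |Σ|/2 = 92.5.

92.5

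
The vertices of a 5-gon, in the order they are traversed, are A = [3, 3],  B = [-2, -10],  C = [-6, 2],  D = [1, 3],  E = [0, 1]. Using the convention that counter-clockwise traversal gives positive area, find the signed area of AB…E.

Apply Gauss's area formula: 2A = Σ (x_i·y_{i+1} − x_{i+1}·y_i), indices taken mod 5.
Σ = (-24) + (-64) + (-20) + (1) + (-3) = -110
Signed area = Σ/2 = -55 (negative ⇒ clockwise traversal).

-55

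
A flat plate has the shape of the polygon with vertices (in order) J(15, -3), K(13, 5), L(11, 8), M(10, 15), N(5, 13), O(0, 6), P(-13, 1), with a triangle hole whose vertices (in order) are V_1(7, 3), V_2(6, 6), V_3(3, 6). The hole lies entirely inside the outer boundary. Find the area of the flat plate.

Outer boundary:
Σ = (114) + (49) + (85) + (55) + (30) + (78) + (24) = 435
Area = |Σ|/2 = 217.5.
Hole:
Σ = (24) + (18) + (-33) = 9
Area = |Σ|/2 = 4.5.
Net area = 217.5 − 4.5 = 213.

213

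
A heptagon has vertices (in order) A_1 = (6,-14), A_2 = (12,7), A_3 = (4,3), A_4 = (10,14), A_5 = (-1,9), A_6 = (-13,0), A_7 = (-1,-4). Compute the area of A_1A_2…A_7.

277.5

Apply the shoelace formula: 2A = Σ (x_i·y_{i+1} − x_{i+1}·y_i), indices taken mod 7.
Cross-terms: 210, 8, 26, 104, 117, 52, 38  ⇒  Σ = 555
Area = |Σ|/2 = 277.5.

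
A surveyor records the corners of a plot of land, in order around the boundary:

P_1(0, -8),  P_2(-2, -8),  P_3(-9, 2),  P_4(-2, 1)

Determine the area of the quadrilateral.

40.5

Apply Gauss's area formula: 2A = Σ (x_i·y_{i+1} − x_{i+1}·y_i), indices taken mod 4.
P_1→P_2: (0)(-8) − (-2)(-8) = -16
P_2→P_3: (-2)(2) − (-9)(-8) = -76
P_3→P_4: (-9)(1) − (-2)(2) = -5
P_4→P_1: (-2)(-8) − (0)(1) = 16
Σ = -81
Area = |Σ|/2 = 40.5.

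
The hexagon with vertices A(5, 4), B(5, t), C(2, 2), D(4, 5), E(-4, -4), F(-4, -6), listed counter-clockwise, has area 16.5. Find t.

5

The doubled signed area Σ (x_i y_{i+1} − x_{i+1} y_i) is linear in t.
With t=0 it equals 18; the coefficient of t is 3 (from the two edges through B).
So 3·t + 18 = 2·16.5 = 33 ⇒ t = 5.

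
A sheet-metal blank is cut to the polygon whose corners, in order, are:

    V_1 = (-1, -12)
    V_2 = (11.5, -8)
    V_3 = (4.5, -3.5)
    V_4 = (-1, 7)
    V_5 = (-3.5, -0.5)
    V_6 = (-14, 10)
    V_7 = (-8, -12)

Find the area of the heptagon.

242.375

Apply the shoelace (surveyor's) formula: 2A = Σ (x_i·y_{i+1} − x_{i+1}·y_i), indices taken mod 7.
V_1→V_2: (-1)(-8) − (11.5)(-12) = 146
V_2→V_3: (11.5)(-3.5) − (4.5)(-8) = -4.25
V_3→V_4: (4.5)(7) − (-1)(-3.5) = 28
V_4→V_5: (-1)(-0.5) − (-3.5)(7) = 25
V_5→V_6: (-3.5)(10) − (-14)(-0.5) = -42
V_6→V_7: (-14)(-12) − (-8)(10) = 248
V_7→V_1: (-8)(-12) − (-1)(-12) = 84
Σ = 484.75
Area = |Σ|/2 = 242.375.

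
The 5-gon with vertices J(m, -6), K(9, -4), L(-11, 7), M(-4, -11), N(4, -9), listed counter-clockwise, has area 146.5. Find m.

3

Write out the shoelace sum; only the two edges meeting at J involve m:
2·Area = [(4·(-6) − m·(-9)) + (m·(-4) − 9·(-6))] + 248
       = 5·m + 278 = 293
⇒ m = 3.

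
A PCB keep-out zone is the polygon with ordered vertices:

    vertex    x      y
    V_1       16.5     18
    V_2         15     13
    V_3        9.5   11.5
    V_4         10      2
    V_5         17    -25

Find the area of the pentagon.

166

Apply the shoelace formula: 2A = Σ (x_i·y_{i+1} − x_{i+1}·y_i), indices taken mod 5.
Cross-terms: -55.5, 49, -96, -284, 718.5  ⇒  Σ = 332
Area = |Σ|/2 = 166.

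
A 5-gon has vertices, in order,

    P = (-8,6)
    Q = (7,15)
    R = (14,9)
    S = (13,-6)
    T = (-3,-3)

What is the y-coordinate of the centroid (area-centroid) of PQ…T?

Apply Gauss's area formula. First the cross-terms c_i = x_i·y_{i+1} − x_{i+1}·y_i:
  -162, -147, -201, -57, -42  ⇒  2A = -609, A = -304.5.
Then Σ (y_i + y_{i+1})·c_i = -7146, so ȳ = -7146 / (6·(-304.5)) = 794/203.

794/203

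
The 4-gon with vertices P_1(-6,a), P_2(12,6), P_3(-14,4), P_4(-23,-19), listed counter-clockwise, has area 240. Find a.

-4

Write out the shoelace sum; only the two edges meeting at P_1 involve a:
2·Area = [((-23)·a − (-6)·(-19)) + ((-6)·6 − 12·a)] + 490
       = -35·a + 340 = 480
⇒ a = -4.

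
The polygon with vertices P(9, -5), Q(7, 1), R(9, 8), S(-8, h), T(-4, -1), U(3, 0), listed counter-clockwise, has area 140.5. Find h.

10

The doubled signed area Σ (x_i y_{i+1} − x_{i+1} y_i) is linear in h.
With h=0 it equals 151; the coefficient of h is 13 (from the two edges through S).
So 13·h + 151 = 2·140.5 = 281 ⇒ h = 10.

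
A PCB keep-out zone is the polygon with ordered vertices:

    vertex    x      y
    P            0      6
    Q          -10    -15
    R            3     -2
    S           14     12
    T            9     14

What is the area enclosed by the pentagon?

165.5

Apply the shoelace formula: 2A = Σ (x_i·y_{i+1} − x_{i+1}·y_i), indices taken mod 5.
Σ = (60) + (65) + (64) + (88) + (54) = 331
Area = |Σ|/2 = 165.5.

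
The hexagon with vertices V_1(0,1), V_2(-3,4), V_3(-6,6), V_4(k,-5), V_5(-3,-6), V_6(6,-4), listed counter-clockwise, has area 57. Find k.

Write out the shoelace sum; only the two edges meeting at V_4 involve k:
2·Area = [((-6)·(-5) − k·6) + (k·(-6) − (-3)·(-5))] + 63
       = -12·k + 78 = 114
⇒ k = -3.

-3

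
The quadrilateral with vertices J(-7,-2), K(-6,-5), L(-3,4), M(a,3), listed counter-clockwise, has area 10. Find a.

The doubled signed area Σ (x_i y_{i+1} − x_{i+1} y_i) is linear in a.
With a=0 it equals -4; the coefficient of a is -6 (from the two edges through M).
So -6·a + -4 = 2·10 = 20 ⇒ a = -4.

-4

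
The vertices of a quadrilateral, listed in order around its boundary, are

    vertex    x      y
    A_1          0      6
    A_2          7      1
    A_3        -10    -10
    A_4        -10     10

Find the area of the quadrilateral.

Apply Gauss's area formula: 2A = Σ (x_i·y_{i+1} − x_{i+1}·y_i), indices taken mod 4.
A_1→A_2: (0)(1) − (7)(6) = -42
A_2→A_3: (7)(-10) − (-10)(1) = -60
A_3→A_4: (-10)(10) − (-10)(-10) = -200
A_4→A_1: (-10)(6) − (0)(10) = -60
Σ = -362
Area = |Σ|/2 = 181.

181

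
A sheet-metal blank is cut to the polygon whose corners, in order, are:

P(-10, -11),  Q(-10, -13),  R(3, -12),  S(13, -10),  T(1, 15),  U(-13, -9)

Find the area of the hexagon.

374.5

Apply the shoelace (surveyor's) formula: 2A = Σ (x_i·y_{i+1} − x_{i+1}·y_i), indices taken mod 6.
Σ = (20) + (159) + (126) + (205) + (186) + (53) = 749
Area = |Σ|/2 = 374.5.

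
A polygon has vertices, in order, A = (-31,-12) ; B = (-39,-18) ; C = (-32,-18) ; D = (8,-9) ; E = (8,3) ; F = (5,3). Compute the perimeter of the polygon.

|AB| = √((-8)² + (-6)²) = √100 = 10
|BC| = √((7)² + (0)²) = √49 = 7
|CD| = √((40)² + (9)²) = √1681 = 41
|DE| = √((0)² + (12)²) = √144 = 12
|EF| = √((-3)² + (0)²) = √9 = 3
|FA| = √((-36)² + (-15)²) = √1521 = 39
Perimeter = 10 + 7 + 41 + 12 + 3 + 39 = 112.

112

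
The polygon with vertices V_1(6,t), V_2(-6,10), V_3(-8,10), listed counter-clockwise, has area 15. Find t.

Write out the shoelace sum; only the two edges meeting at V_1 involve t:
2·Area = [((-8)·t − 6·10) + (6·10 − (-6)·t)] + 20
       = -2·t + 20 = 30
⇒ t = -5.

-5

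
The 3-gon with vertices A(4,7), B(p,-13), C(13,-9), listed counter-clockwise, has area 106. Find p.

2

Write out the shoelace sum; only the two edges meeting at B involve p:
2·Area = [(4·(-13) − p·7) + (p·(-9) − 13·(-13))] + 127
       = -16·p + 244 = 212
⇒ p = 2.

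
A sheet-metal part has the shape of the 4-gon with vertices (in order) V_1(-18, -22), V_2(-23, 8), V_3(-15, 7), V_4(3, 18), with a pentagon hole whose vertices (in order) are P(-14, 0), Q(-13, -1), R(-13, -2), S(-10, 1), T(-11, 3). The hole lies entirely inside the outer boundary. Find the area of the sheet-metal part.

Outer boundary:
Apply the shoelace formula: 2A = Σ (x_i·y_{i+1} − x_{i+1}·y_i), indices taken mod 4.
Σ = (-650) + (-41) + (-291) + (258) = -724
Area = |Σ|/2 = 362.
Hole:
Apply the shoelace (surveyor's) formula: 2A = Σ (x_i·y_{i+1} − x_{i+1}·y_i), indices taken mod 5.
Σ = (14) + (13) + (-33) + (-19) + (42) = 17
Area = |Σ|/2 = 8.5.
Net area = 362 − 8.5 = 353.5.

353.5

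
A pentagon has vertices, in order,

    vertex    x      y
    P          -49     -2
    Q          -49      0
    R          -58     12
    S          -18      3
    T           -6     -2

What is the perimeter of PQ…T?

114

|PQ| = √((0)² + (2)²) = √4 = 2
|QR| = √((-9)² + (12)²) = √225 = 15
|RS| = √((40)² + (-9)²) = √1681 = 41
|ST| = √((12)² + (-5)²) = √169 = 13
|TP| = √((-43)² + (0)²) = √1849 = 43
Perimeter = 2 + 15 + 41 + 13 + 43 = 114.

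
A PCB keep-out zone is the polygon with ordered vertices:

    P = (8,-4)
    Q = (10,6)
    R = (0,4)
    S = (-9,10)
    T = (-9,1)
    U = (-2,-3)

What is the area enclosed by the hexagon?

Σ = (88) + (40) + (36) + (81) + (29) + (32) = 306
Area = |Σ|/2 = 153.

153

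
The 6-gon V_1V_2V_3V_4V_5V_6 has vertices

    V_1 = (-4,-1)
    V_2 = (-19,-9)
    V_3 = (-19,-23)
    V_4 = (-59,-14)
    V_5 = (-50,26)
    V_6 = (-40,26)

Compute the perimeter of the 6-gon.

168

|V_1V_2| = √((-15)² + (-8)²) = √289 = 17
|V_2V_3| = √((0)² + (-14)²) = √196 = 14
|V_3V_4| = √((-40)² + (9)²) = √1681 = 41
|V_4V_5| = √((9)² + (40)²) = √1681 = 41
|V_5V_6| = √((10)² + (0)²) = √100 = 10
|V_6V_1| = √((36)² + (-27)²) = √2025 = 45
Perimeter = 17 + 14 + 41 + 41 + 10 + 45 = 168.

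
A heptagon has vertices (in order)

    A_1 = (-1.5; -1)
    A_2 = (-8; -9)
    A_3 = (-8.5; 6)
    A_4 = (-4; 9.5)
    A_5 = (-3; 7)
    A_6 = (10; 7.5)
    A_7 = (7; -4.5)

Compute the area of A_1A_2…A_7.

Apply Gauss's area formula: 2A = Σ (x_i·y_{i+1} − x_{i+1}·y_i), indices taken mod 7.
A_1→A_2: (-1.5)(-9) − (-8)(-1) = 5.5
A_2→A_3: (-8)(6) − (-8.5)(-9) = -124.5
A_3→A_4: (-8.5)(9.5) − (-4)(6) = -56.75
A_4→A_5: (-4)(7) − (-3)(9.5) = 0.5
A_5→A_6: (-3)(7.5) − (10)(7) = -92.5
A_6→A_7: (10)(-4.5) − (7)(7.5) = -97.5
A_7→A_1: (7)(-1) − (-1.5)(-4.5) = -13.75
Σ = -379
Area = |Σ|/2 = 189.5.

189.5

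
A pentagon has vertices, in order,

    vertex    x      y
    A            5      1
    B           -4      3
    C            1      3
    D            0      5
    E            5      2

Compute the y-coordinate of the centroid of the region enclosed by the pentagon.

164/63

Apply the shoelace (surveyor's) formula. First the cross-terms c_i = x_i·y_{i+1} − x_{i+1}·y_i:
  19, -15, 5, -25, -5  ⇒  2A = -21, A = -10.5.
Then Σ (y_i + y_{i+1})·c_i = -164, so ȳ = -164 / (6·(-10.5)) = 164/63.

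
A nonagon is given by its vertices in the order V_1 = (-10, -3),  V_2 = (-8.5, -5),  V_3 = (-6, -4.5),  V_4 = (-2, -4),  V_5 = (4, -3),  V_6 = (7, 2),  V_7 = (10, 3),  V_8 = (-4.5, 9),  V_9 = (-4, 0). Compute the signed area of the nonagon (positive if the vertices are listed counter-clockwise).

125.625

Apply the shoelace formula: 2A = Σ (x_i·y_{i+1} − x_{i+1}·y_i), indices taken mod 9.
Cross-terms: 24.5, 8.25, 15, 22, 29, 1, 103.5, 36, 12  ⇒  Σ = 251.25
Signed area = Σ/2 = 125.625 (positive ⇒ counter-clockwise traversal).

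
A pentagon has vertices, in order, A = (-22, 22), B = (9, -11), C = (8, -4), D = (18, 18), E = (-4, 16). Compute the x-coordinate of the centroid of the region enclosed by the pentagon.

Apply the shoelace (surveyor's) formula. First the cross-terms c_i = x_i·y_{i+1} − x_{i+1}·y_i:
  44, 52, 216, 360, 264  ⇒  2A = 936, A = 468.
Then Σ (x_i + x_{i+1})·c_i = 4104, so x̄ = 4104 / (6·468) = 19/13.

19/13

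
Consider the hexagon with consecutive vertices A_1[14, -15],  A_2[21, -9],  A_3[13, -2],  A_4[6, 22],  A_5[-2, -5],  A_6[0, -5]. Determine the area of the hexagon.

328

Apply the surveyor's formula: 2A = Σ (x_i·y_{i+1} − x_{i+1}·y_i), indices taken mod 6.
A_1→A_2: (14)(-9) − (21)(-15) = 189
A_2→A_3: (21)(-2) − (13)(-9) = 75
A_3→A_4: (13)(22) − (6)(-2) = 298
A_4→A_5: (6)(-5) − (-2)(22) = 14
A_5→A_6: (-2)(-5) − (0)(-5) = 10
A_6→A_1: (0)(-15) − (14)(-5) = 70
Σ = 656
Area = |Σ|/2 = 328.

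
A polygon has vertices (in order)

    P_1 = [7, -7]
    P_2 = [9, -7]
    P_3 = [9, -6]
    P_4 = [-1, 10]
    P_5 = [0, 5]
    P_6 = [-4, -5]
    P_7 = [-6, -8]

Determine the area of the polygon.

111

P_1→P_2: (7)(-7) − (9)(-7) = 14
P_2→P_3: (9)(-6) − (9)(-7) = 9
P_3→P_4: (9)(10) − (-1)(-6) = 84
P_4→P_5: (-1)(5) − (0)(10) = -5
P_5→P_6: (0)(-5) − (-4)(5) = 20
P_6→P_7: (-4)(-8) − (-6)(-5) = 2
P_7→P_1: (-6)(-7) − (7)(-8) = 98
Σ = 222
Area = |Σ|/2 = 111.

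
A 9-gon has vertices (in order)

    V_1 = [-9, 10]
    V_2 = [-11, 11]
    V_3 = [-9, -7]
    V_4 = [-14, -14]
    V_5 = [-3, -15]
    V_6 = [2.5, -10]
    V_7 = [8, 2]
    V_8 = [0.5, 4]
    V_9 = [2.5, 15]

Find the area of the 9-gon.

Apply the shoelace formula: 2A = Σ (x_i·y_{i+1} − x_{i+1}·y_i), indices taken mod 9.
Σ = (11) + (176) + (28) + (168) + (67.5) + (85) + (31) + (-2.5) + (160) = 724
Area = |Σ|/2 = 362.

362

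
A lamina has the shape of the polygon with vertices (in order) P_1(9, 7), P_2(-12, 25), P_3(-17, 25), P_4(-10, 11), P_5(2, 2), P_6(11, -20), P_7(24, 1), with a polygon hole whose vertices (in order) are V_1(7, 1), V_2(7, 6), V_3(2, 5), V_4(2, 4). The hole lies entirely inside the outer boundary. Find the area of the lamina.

Outer boundary:
Apply the shoelace (surveyor's) formula: 2A = Σ (x_i·y_{i+1} − x_{i+1}·y_i), indices taken mod 7.
Cross-terms: 309, 125, 63, -42, -62, 491, 159  ⇒  Σ = 1043
Area = |Σ|/2 = 521.5.
Hole:
Cross-terms: 35, 23, -2, -26  ⇒  Σ = 30
Area = |Σ|/2 = 15.
Net area = 521.5 − 15 = 506.5.

506.5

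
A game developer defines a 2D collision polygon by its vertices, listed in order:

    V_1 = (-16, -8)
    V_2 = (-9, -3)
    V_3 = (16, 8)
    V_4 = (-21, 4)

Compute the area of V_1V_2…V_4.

208

Apply the surveyor's formula: 2A = Σ (x_i·y_{i+1} − x_{i+1}·y_i), indices taken mod 4.
Σ = (-24) + (-24) + (232) + (232) = 416
Area = |Σ|/2 = 208.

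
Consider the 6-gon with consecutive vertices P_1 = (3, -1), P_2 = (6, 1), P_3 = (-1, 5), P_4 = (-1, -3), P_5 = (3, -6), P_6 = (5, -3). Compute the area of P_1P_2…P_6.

44

Σ = (9) + (31) + (8) + (15) + (21) + (4) = 88
Area = |Σ|/2 = 44.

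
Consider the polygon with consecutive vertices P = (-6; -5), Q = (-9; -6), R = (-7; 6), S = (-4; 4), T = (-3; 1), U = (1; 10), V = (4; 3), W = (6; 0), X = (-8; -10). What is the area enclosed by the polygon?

Σ = (-9) + (-96) + (-4) + (8) + (-31) + (-37) + (-18) + (-60) + (-20) = -267
Area = |Σ|/2 = 133.5.

133.5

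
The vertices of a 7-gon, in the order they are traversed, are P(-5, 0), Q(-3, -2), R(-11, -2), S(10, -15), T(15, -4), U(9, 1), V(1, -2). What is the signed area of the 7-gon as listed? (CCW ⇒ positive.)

193

Apply the shoelace formula: 2A = Σ (x_i·y_{i+1} − x_{i+1}·y_i), indices taken mod 7.
P→Q: (-5)(-2) − (-3)(0) = 10
Q→R: (-3)(-2) − (-11)(-2) = -16
R→S: (-11)(-15) − (10)(-2) = 185
S→T: (10)(-4) − (15)(-15) = 185
T→U: (15)(1) − (9)(-4) = 51
U→V: (9)(-2) − (1)(1) = -19
V→P: (1)(0) − (-5)(-2) = -10
Σ = 386
Signed area = Σ/2 = 193 (positive ⇒ counter-clockwise traversal).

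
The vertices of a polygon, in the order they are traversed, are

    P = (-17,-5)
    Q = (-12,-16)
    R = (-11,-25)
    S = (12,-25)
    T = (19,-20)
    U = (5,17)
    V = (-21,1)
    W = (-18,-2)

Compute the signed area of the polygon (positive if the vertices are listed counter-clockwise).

Apply the shoelace (surveyor's) formula: 2A = Σ (x_i·y_{i+1} − x_{i+1}·y_i), indices taken mod 8.
Σ = (212) + (124) + (575) + (235) + (423) + (362) + (60) + (56) = 2047
Signed area = Σ/2 = 1023.5 (positive ⇒ counter-clockwise traversal).

1023.5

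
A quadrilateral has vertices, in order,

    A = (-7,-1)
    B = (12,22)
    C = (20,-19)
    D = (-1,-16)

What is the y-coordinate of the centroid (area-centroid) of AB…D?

-487/210

Apply Gauss's area formula. First the cross-terms c_i = x_i·y_{i+1} − x_{i+1}·y_i:
  -142, -668, -339, -111  ⇒  2A = -1260, A = -630.
Then Σ (y_i + y_{i+1})·c_i = 8766, so ȳ = 8766 / (6·(-630)) = -487/210.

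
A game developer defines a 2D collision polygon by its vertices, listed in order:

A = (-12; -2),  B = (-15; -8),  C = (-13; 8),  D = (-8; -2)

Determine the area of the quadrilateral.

38

Apply Gauss's area formula: 2A = Σ (x_i·y_{i+1} − x_{i+1}·y_i), indices taken mod 4.
Σ = (66) + (-224) + (90) + (-8) = -76
Area = |Σ|/2 = 38.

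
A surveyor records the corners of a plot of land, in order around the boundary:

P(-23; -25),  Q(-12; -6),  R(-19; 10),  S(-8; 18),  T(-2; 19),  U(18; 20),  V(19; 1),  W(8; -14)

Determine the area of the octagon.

Σ = (-162) + (-234) + (-262) + (-116) + (-382) + (-362) + (-274) + (-522) = -2314
Area = |Σ|/2 = 1157.

1157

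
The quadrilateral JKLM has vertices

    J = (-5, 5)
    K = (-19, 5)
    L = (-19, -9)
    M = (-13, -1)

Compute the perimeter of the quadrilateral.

|JK| = √((-14)² + (0)²) = √196 = 14
|KL| = √((0)² + (-14)²) = √196 = 14
|LM| = √((6)² + (8)²) = √100 = 10
|MJ| = √((8)² + (6)²) = √100 = 10
Perimeter = 14 + 14 + 10 + 10 = 48.

48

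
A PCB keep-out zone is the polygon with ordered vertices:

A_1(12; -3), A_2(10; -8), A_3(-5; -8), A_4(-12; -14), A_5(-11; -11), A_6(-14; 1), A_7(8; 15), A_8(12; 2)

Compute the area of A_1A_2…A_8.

420.5

Apply Gauss's area formula: 2A = Σ (x_i·y_{i+1} − x_{i+1}·y_i), indices taken mod 8.
A_1→A_2: (12)(-8) − (10)(-3) = -66
A_2→A_3: (10)(-8) − (-5)(-8) = -120
A_3→A_4: (-5)(-14) − (-12)(-8) = -26
A_4→A_5: (-12)(-11) − (-11)(-14) = -22
A_5→A_6: (-11)(1) − (-14)(-11) = -165
A_6→A_7: (-14)(15) − (8)(1) = -218
A_7→A_8: (8)(2) − (12)(15) = -164
A_8→A_1: (12)(-3) − (12)(2) = -60
Σ = -841
Area = |Σ|/2 = 420.5.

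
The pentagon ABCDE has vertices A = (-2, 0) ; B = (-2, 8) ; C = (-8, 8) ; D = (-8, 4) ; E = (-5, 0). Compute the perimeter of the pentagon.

|AB| = √((0)² + (8)²) = √64 = 8
|BC| = √((-6)² + (0)²) = √36 = 6
|CD| = √((0)² + (-4)²) = √16 = 4
|DE| = √((3)² + (-4)²) = √25 = 5
|EA| = √((3)² + (0)²) = √9 = 3
Perimeter = 8 + 6 + 4 + 5 + 3 = 26.

26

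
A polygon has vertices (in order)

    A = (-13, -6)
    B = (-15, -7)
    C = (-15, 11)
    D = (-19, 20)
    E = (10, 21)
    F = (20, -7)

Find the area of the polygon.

830

A→B: (-13)(-7) − (-15)(-6) = 1
B→C: (-15)(11) − (-15)(-7) = -270
C→D: (-15)(20) − (-19)(11) = -91
D→E: (-19)(21) − (10)(20) = -599
E→F: (10)(-7) − (20)(21) = -490
F→A: (20)(-6) − (-13)(-7) = -211
Σ = -1660
Area = |Σ|/2 = 830.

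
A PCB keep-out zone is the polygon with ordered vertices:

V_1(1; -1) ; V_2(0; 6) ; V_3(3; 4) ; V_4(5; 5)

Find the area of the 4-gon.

Apply Gauss's area formula: 2A = Σ (x_i·y_{i+1} − x_{i+1}·y_i), indices taken mod 4.
Σ = (6) + (-18) + (-5) + (-10) = -27
Area = |Σ|/2 = 13.5.

13.5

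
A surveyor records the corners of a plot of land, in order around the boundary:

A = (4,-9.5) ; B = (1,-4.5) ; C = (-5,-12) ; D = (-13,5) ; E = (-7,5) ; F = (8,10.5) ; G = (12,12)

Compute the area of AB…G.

279.75

Σ = (-8.5) + (-34.5) + (-181) + (-30) + (-113.5) + (-30) + (-162) = -559.5
Area = |Σ|/2 = 279.75.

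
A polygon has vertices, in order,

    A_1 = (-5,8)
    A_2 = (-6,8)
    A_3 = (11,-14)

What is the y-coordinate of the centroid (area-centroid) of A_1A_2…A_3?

2/3

Apply the shoelace formula. First the cross-terms c_i = x_i·y_{i+1} − x_{i+1}·y_i:
  8, -4, 18  ⇒  2A = 22, A = 11.
Then Σ (y_i + y_{i+1})·c_i = 44, so ȳ = 44 / (6·11) = 2/3.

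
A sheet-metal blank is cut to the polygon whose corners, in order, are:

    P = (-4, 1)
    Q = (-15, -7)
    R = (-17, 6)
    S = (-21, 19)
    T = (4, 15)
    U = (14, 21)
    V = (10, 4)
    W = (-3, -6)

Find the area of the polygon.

Cross-terms: 43, -209, -197, -391, -126, -154, -48, -27  ⇒  Σ = -1109
Area = |Σ|/2 = 554.5.

554.5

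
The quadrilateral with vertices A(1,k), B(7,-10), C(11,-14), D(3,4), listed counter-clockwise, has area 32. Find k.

The doubled signed area Σ (x_i y_{i+1} − x_{i+1} y_i) is linear in k.
With k=0 it equals 84; the coefficient of k is -4 (from the two edges through A).
So -4·k + 84 = 2·32 = 64 ⇒ k = 5.

5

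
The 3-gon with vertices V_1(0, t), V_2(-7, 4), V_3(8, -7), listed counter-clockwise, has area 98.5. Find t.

12

Write out the shoelace sum; only the two edges meeting at V_1 involve t:
2·Area = [(8·t − 0·(-7)) + (0·4 − (-7)·t)] + 17
       = 15·t + 17 = 197
⇒ t = 12.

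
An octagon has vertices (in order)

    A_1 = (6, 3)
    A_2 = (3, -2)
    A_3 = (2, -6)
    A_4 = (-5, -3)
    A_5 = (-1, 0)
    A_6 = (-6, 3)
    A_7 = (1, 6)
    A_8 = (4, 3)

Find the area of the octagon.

Apply the shoelace formula: 2A = Σ (x_i·y_{i+1} − x_{i+1}·y_i), indices taken mod 8.
Σ = (-21) + (-14) + (-36) + (-3) + (-3) + (-39) + (-21) + (-6) = -143
Area = |Σ|/2 = 71.5.

71.5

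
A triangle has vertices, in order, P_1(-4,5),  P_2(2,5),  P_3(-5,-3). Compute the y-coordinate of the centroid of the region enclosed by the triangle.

7/3

Apply the shoelace formula. First the cross-terms c_i = x_i·y_{i+1} − x_{i+1}·y_i:
  -30, 19, -37  ⇒  2A = -48, A = -24.
Then Σ (y_i + y_{i+1})·c_i = -336, so ȳ = -336 / (6·(-24)) = 7/3.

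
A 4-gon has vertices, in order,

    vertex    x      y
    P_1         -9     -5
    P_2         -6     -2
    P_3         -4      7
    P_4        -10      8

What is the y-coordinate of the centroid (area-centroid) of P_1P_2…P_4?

Apply the surveyor's formula. First the cross-terms c_i = x_i·y_{i+1} − x_{i+1}·y_i:
  -12, -50, 38, 122  ⇒  2A = 98, A = 49.
Then Σ (y_i + y_{i+1})·c_i = 770, so ȳ = 770 / (6·49) = 55/21.

55/21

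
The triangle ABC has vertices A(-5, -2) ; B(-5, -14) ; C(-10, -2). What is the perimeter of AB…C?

|AB| = √((0)² + (-12)²) = √144 = 12
|BC| = √((-5)² + (12)²) = √169 = 13
|CA| = √((5)² + (0)²) = √25 = 5
Perimeter = 12 + 13 + 5 = 30.

30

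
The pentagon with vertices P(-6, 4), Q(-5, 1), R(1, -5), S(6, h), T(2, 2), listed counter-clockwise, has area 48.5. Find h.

Write out the shoelace sum; only the two edges meeting at S involve h:
2·Area = [(1·h − 6·(-5)) + (6·2 − 2·h)] + 58
       = -1·h + 100 = 97
⇒ h = 3.

3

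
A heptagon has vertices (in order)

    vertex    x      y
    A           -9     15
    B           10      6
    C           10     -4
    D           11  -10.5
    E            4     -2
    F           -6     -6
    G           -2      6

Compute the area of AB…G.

Σ = (-204) + (-100) + (-61) + (20) + (-36) + (-48) + (24) = -405
Area = |Σ|/2 = 202.5.

202.5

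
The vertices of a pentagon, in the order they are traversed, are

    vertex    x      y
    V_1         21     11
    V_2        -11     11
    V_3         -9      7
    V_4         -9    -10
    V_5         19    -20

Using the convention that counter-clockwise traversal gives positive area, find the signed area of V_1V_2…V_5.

763

Cross-terms: 352, 22, 153, 370, 629  ⇒  Σ = 1526
Signed area = Σ/2 = 763 (positive ⇒ counter-clockwise traversal).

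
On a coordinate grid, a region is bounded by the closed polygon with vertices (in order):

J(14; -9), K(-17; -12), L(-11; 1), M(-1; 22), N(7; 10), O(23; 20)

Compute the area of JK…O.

726

Apply the surveyor's formula: 2A = Σ (x_i·y_{i+1} − x_{i+1}·y_i), indices taken mod 6.
Σ = (-321) + (-149) + (-241) + (-164) + (-90) + (-487) = -1452
Area = |Σ|/2 = 726.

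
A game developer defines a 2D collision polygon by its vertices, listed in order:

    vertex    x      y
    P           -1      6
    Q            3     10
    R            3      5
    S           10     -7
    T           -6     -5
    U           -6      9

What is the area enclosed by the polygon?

Σ = (-28) + (-15) + (-71) + (-92) + (-84) + (-27) = -317
Area = |Σ|/2 = 158.5.

158.5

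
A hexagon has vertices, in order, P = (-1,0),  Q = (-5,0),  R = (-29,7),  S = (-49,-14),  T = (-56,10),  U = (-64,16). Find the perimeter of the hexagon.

|PQ| = √((-4)² + (0)²) = √16 = 4
|QR| = √((-24)² + (7)²) = √625 = 25
|RS| = √((-20)² + (-21)²) = √841 = 29
|ST| = √((-7)² + (24)²) = √625 = 25
|TU| = √((-8)² + (6)²) = √100 = 10
|UP| = √((63)² + (-16)²) = √4225 = 65
Perimeter = 4 + 25 + 29 + 25 + 10 + 65 = 158.

158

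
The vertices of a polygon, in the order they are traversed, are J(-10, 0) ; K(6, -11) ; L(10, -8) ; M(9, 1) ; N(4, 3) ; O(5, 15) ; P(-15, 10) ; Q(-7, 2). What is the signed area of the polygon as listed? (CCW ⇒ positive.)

328.5

Apply the surveyor's formula: 2A = Σ (x_i·y_{i+1} − x_{i+1}·y_i), indices taken mod 8.
J→K: (-10)(-11) − (6)(0) = 110
K→L: (6)(-8) − (10)(-11) = 62
L→M: (10)(1) − (9)(-8) = 82
M→N: (9)(3) − (4)(1) = 23
N→O: (4)(15) − (5)(3) = 45
O→P: (5)(10) − (-15)(15) = 275
P→Q: (-15)(2) − (-7)(10) = 40
Q→J: (-7)(0) − (-10)(2) = 20
Σ = 657
Signed area = Σ/2 = 328.5 (positive ⇒ counter-clockwise traversal).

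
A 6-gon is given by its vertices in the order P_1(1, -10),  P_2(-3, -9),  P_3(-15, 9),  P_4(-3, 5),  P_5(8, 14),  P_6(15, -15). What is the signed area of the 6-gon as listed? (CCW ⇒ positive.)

-398

Σ = (-39) + (-162) + (-48) + (-82) + (-330) + (-135) = -796
Signed area = Σ/2 = -398 (negative ⇒ clockwise traversal).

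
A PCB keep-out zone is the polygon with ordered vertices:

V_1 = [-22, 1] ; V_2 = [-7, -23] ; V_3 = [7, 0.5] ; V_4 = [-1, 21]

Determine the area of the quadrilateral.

639.5

Cross-terms: 513, 157.5, 147.5, 461  ⇒  Σ = 1279
Area = |Σ|/2 = 639.5.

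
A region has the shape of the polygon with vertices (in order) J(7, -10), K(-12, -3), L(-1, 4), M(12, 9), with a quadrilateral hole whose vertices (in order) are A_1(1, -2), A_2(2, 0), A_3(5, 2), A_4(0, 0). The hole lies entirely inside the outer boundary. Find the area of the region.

212

Outer boundary:
Σ = (-141) + (-51) + (-57) + (-183) = -432
Area = |Σ|/2 = 216.
Hole:
Apply the surveyor's formula: 2A = Σ (x_i·y_{i+1} − x_{i+1}·y_i), indices taken mod 4.
A_1→A_2: (1)(0) − (2)(-2) = 4
A_2→A_3: (2)(2) − (5)(0) = 4
A_3→A_4: (5)(0) − (0)(2) = 0
A_4→A_1: (0)(-2) − (1)(0) = 0
Σ = 8
Area = |Σ|/2 = 4.
Net area = 216 − 4 = 212.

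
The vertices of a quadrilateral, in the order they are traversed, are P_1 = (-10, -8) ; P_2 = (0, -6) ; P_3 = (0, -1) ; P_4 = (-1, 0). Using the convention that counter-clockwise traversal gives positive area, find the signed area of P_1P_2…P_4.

33.5

Apply the surveyor's formula: 2A = Σ (x_i·y_{i+1} − x_{i+1}·y_i), indices taken mod 4.
P_1→P_2: (-10)(-6) − (0)(-8) = 60
P_2→P_3: (0)(-1) − (0)(-6) = 0
P_3→P_4: (0)(0) − (-1)(-1) = -1
P_4→P_1: (-1)(-8) − (-10)(0) = 8
Σ = 67
Signed area = Σ/2 = 33.5 (positive ⇒ counter-clockwise traversal).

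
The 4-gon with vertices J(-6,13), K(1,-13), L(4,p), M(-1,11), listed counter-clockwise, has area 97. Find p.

The doubled signed area Σ (x_i y_{i+1} − x_{i+1} y_i) is linear in p.
With p=0 it equals 214; the coefficient of p is 2 (from the two edges through L).
So 2·p + 214 = 2·97 = 194 ⇒ p = -10.

-10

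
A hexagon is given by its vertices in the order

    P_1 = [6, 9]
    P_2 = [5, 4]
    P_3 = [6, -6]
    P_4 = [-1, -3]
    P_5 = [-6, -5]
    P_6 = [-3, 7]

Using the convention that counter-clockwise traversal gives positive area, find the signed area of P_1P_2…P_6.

-119

Apply the shoelace (surveyor's) formula: 2A = Σ (x_i·y_{i+1} − x_{i+1}·y_i), indices taken mod 6.
Σ = (-21) + (-54) + (-24) + (-13) + (-57) + (-69) = -238
Signed area = Σ/2 = -119 (negative ⇒ clockwise traversal).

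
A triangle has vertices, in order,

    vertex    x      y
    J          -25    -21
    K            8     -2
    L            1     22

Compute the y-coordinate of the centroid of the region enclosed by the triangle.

Apply Gauss's area formula. First the cross-terms c_i = x_i·y_{i+1} − x_{i+1}·y_i:
  218, 178, 529  ⇒  2A = 925, A = 462.5.
Then Σ (y_i + y_{i+1})·c_i = -925, so ȳ = -925 / (6·462.5) = -1/3.

-1/3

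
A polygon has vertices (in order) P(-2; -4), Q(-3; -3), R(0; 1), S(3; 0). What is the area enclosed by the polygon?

12

Σ = (-6) + (-3) + (-3) + (-12) = -24
Area = |Σ|/2 = 12.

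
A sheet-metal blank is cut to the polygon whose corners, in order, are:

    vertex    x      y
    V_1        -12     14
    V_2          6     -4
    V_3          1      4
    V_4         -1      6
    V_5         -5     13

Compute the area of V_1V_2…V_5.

52.5

Cross-terms: -36, 28, 10, 17, 86  ⇒  Σ = 105
Area = |Σ|/2 = 52.5.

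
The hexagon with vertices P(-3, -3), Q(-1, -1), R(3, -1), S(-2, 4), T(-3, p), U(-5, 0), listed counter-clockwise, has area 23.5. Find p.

2

Write out the shoelace sum; only the two edges meeting at T involve p:
2·Area = [((-2)·p − (-3)·4) + ((-3)·0 − (-5)·p)] + 29
       = 3·p + 41 = 47
⇒ p = 2.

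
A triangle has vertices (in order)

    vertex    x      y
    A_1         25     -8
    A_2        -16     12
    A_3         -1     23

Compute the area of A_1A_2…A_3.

375.5

Apply Gauss's area formula: 2A = Σ (x_i·y_{i+1} − x_{i+1}·y_i), indices taken mod 3.
A_1→A_2: (25)(12) − (-16)(-8) = 172
A_2→A_3: (-16)(23) − (-1)(12) = -356
A_3→A_1: (-1)(-8) − (25)(23) = -567
Σ = -751
Area = |Σ|/2 = 375.5.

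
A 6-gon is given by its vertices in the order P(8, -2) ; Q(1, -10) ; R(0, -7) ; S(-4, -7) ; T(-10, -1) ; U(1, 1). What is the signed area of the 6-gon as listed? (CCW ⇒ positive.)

Apply the shoelace formula: 2A = Σ (x_i·y_{i+1} − x_{i+1}·y_i), indices taken mod 6.
Σ = (-78) + (-7) + (-28) + (-66) + (-9) + (-10) = -198
Signed area = Σ/2 = -99 (negative ⇒ clockwise traversal).

-99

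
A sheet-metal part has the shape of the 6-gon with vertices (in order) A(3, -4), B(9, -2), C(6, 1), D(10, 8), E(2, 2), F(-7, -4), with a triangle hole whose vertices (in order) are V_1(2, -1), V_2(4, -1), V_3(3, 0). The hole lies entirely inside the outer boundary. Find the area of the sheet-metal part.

Outer boundary:
Apply the shoelace formula: 2A = Σ (x_i·y_{i+1} − x_{i+1}·y_i), indices taken mod 6.
Cross-terms: 30, 21, 38, 4, 6, 40  ⇒  Σ = 139
Area = |Σ|/2 = 69.5.
Hole:
Apply the shoelace (surveyor's) formula: 2A = Σ (x_i·y_{i+1} − x_{i+1}·y_i), indices taken mod 3.
Σ = (2) + (3) + (-3) = 2
Area = |Σ|/2 = 1.
Net area = 69.5 − 1 = 68.5.

68.5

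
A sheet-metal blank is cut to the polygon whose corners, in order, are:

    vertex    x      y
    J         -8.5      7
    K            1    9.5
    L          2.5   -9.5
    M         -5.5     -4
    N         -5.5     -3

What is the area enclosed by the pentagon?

Apply the shoelace formula: 2A = Σ (x_i·y_{i+1} − x_{i+1}·y_i), indices taken mod 5.
J→K: (-8.5)(9.5) − (1)(7) = -87.75
K→L: (1)(-9.5) − (2.5)(9.5) = -33.25
L→M: (2.5)(-4) − (-5.5)(-9.5) = -62.25
M→N: (-5.5)(-3) − (-5.5)(-4) = -5.5
N→J: (-5.5)(7) − (-8.5)(-3) = -64
Σ = -252.75
Area = |Σ|/2 = 126.375.

126.375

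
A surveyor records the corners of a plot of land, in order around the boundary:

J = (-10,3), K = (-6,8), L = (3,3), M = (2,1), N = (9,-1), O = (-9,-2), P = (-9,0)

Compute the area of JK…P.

95

Apply the shoelace (surveyor's) formula: 2A = Σ (x_i·y_{i+1} − x_{i+1}·y_i), indices taken mod 7.
Cross-terms: -62, -42, -3, -11, -27, -18, -27  ⇒  Σ = -190
Area = |Σ|/2 = 95.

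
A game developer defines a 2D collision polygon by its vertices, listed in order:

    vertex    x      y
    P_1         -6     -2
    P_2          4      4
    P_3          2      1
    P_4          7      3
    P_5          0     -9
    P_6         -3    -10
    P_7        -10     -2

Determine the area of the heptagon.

Apply the shoelace (surveyor's) formula: 2A = Σ (x_i·y_{i+1} − x_{i+1}·y_i), indices taken mod 7.
Σ = (-16) + (-4) + (-1) + (-63) + (-27) + (-94) + (8) = -197
Area = |Σ|/2 = 98.5.

98.5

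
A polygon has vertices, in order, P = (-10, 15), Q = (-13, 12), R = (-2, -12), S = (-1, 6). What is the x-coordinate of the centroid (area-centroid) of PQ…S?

-404/69

Apply the shoelace formula. First the cross-terms c_i = x_i·y_{i+1} − x_{i+1}·y_i:
  75, 180, -24, 45  ⇒  2A = 276, A = 138.
Then Σ (x_i + x_{i+1})·c_i = -4848, so x̄ = -4848 / (6·138) = -404/69.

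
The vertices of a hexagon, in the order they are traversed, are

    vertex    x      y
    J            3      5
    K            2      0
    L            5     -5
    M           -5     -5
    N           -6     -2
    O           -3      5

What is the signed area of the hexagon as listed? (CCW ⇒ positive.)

-78

Σ = (-10) + (-10) + (-50) + (-20) + (-36) + (-30) = -156
Signed area = Σ/2 = -78 (negative ⇒ clockwise traversal).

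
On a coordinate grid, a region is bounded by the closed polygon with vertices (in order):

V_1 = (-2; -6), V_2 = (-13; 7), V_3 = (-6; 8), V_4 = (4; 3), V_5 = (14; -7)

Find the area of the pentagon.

Apply the shoelace formula: 2A = Σ (x_i·y_{i+1} − x_{i+1}·y_i), indices taken mod 5.
Σ = (-92) + (-62) + (-50) + (-70) + (-98) = -372
Area = |Σ|/2 = 186.

186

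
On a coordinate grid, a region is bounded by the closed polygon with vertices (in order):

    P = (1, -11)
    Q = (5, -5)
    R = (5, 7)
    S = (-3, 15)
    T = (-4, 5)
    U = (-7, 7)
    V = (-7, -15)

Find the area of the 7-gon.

Apply the shoelace (surveyor's) formula: 2A = Σ (x_i·y_{i+1} − x_{i+1}·y_i), indices taken mod 7.
Σ = (50) + (60) + (96) + (45) + (7) + (154) + (92) = 504
Area = |Σ|/2 = 252.

252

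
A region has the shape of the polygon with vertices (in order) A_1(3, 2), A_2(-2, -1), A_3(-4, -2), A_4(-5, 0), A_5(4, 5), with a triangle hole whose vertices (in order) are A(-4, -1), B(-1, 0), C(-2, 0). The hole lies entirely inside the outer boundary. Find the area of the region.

Outer boundary:
Cross-terms: 1, 0, -10, -25, -7  ⇒  Σ = -41
Area = |Σ|/2 = 20.5.
Hole:
A→B: (-4)(0) − (-1)(-1) = -1
B→C: (-1)(0) − (-2)(0) = 0
C→A: (-2)(-1) − (-4)(0) = 2
Σ = 1
Area = |Σ|/2 = 0.5.
Net area = 20.5 − 0.5 = 20.

20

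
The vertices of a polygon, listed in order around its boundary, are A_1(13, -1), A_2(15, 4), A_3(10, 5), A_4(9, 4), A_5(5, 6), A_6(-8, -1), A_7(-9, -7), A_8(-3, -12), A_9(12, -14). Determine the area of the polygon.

332

Apply Gauss's area formula: 2A = Σ (x_i·y_{i+1} − x_{i+1}·y_i), indices taken mod 9.
Σ = (67) + (35) + (-5) + (34) + (43) + (47) + (87) + (186) + (170) = 664
Area = |Σ|/2 = 332.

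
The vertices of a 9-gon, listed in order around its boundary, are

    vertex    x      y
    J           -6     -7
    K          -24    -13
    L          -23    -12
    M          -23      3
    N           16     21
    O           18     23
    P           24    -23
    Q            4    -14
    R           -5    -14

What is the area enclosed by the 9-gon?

Apply the shoelace formula: 2A = Σ (x_i·y_{i+1} − x_{i+1}·y_i), indices taken mod 9.
J→K: (-6)(-13) − (-24)(-7) = -90
K→L: (-24)(-12) − (-23)(-13) = -11
L→M: (-23)(3) − (-23)(-12) = -345
M→N: (-23)(21) − (16)(3) = -531
N→O: (16)(23) − (18)(21) = -10
O→P: (18)(-23) − (24)(23) = -966
P→Q: (24)(-14) − (4)(-23) = -244
Q→R: (4)(-14) − (-5)(-14) = -126
R→J: (-5)(-7) − (-6)(-14) = -49
Σ = -2372
Area = |Σ|/2 = 1186.

1186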